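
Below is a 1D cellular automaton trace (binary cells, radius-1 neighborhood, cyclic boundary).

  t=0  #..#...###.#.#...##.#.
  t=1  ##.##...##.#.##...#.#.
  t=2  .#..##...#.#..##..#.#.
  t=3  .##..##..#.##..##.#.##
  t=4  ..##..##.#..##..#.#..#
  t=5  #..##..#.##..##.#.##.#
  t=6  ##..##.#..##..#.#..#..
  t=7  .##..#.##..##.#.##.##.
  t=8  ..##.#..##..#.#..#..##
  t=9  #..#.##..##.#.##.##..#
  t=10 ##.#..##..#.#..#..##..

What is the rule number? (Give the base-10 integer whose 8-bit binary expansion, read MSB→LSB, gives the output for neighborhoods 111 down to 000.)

212

  ### -> #   bit 7 = 1  t=0,i=8
  ##. -> #   bit 6 = 1  t=0,i=9
  #.# -> .   bit 5 = 0  t=0,i=10
  #.. -> #   bit 4 = 1  t=0,i=1
  .## -> .   bit 3 = 0  t=0,i=7
  .#. -> #   bit 2 = 1  t=0,i=0
  ..# -> .   bit 1 = 0  t=0,i=2
  ... -> .   bit 0 = 0  t=0,i=5
  bits 11010100 = 212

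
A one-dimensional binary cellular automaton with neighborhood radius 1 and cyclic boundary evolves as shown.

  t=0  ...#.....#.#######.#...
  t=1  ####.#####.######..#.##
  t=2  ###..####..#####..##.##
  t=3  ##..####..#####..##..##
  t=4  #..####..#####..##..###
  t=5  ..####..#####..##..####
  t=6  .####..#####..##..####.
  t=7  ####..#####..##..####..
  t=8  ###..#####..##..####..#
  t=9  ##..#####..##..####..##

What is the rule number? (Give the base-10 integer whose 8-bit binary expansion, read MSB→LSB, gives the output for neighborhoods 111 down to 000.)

143

  nb ###: next=#  (t=0,i=12, bit7=1)
  nb ##.: next=.  (t=0,i=17, bit6=0)
  nb #.#: next=.  (t=0,i=10, bit5=0)
  nb #..: next=.  (t=0,i=4, bit4=0)
  nb .##: next=#  (t=0,i=11, bit3=1)
  nb .#.: next=#  (t=0,i=3, bit2=1)
  nb ..#: next=#  (t=0,i=2, bit1=1)
  nb ...: next=#  (t=0,i=0, bit0=1)
  bits 10001111 = 143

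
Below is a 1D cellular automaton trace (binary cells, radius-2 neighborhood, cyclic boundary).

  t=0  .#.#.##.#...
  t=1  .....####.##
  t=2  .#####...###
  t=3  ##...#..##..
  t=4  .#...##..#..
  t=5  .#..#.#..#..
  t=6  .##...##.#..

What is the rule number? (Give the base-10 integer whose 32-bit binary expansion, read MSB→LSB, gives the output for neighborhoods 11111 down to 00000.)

  [31] ##### => .  t=2,i=3
  [30] ####. => .  t=1,i=7
  [29] ###.# => .  t=1,i=8
  [28] ###.. => #  t=2,i=5
  [27] ##.## => #  t=1,i=9
  [26] ##.#. => #  t=0,i=7
  [25] ##..# => .  t=3,i=10
  [24] ##... => .  t=1,i=0
  [23] #.### => #  t=2,i=1
  [22] #.##. => #  t=0,i=5
  [21] #.#.# => .  t=0,i=3
  [20] #.#.. => #  t=0,i=8
  [19] #..## => .  t=3,i=7
  [18] #..#. => .  t=4,i=8
  [17] #...# => .  t=2,i=7
  [16] #.... => #  t=0,i=10
  [15] .#### => .  t=1,i=6
  [14] .###. => .  t=2,i=10
  [13] .##.# => #  t=0,i=6
  [12] .##.. => #  t=1,i=11
  [11] .#.## => .  t=0,i=4
  [10] .#.#. => .  t=0,i=2
  [9] .#..# => #  t=3,i=6
  [8] .#... => .  t=0,i=9
  [7] ..### => #  t=1,i=5
  [6] ..##. => .  t=3,i=0
  [5] ..#.# => .  t=0,i=1
  [4] ..#.. => #  t=3,i=5
  [3] ...## => #  t=1,i=4
  [2] ...#. => .  t=0,i=0
  [1] ....# => #  t=0,i=11
  [0] ..... => #  t=1,i=2
  bits 00011100110100010011001010011011 = 483472027

483472027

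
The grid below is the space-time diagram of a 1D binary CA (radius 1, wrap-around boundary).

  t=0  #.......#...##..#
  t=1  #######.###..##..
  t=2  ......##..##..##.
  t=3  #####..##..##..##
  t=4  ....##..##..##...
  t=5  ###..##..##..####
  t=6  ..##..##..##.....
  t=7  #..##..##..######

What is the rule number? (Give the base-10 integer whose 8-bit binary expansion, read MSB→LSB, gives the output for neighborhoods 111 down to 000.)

117

  nb ###: next=.  (t=1,i=1, bit7=0)
  nb ##.: next=#  (t=0,i=0, bit6=1)
  nb #.#: next=#  (t=1,i=7, bit5=1)
  nb #..: next=#  (t=0,i=1, bit4=1)
  nb .##: next=.  (t=0,i=12, bit3=0)
  nb .#.: next=#  (t=0,i=8, bit2=1)
  nb ..#: next=.  (t=0,i=7, bit1=0)
  nb ...: next=#  (t=0,i=2, bit0=1)
  bits 01110101 = 117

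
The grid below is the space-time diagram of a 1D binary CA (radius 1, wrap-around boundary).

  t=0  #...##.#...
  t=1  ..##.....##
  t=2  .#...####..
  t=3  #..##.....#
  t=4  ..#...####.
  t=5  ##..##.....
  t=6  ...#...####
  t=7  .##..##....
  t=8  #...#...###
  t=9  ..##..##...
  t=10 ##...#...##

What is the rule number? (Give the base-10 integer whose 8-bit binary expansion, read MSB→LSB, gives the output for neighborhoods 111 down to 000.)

3

  nb ###: next=.  (t=2,i=6, bit7=0)
  nb ##.: next=.  (t=0,i=5, bit6=0)
  nb #.#: next=.  (t=0,i=6, bit5=0)
  nb #..: next=.  (t=0,i=1, bit4=0)
  nb .##: next=.  (t=0,i=4, bit3=0)
  nb .#.: next=.  (t=0,i=0, bit2=0)
  nb ..#: next=#  (t=0,i=3, bit1=1)
  nb ...: next=#  (t=0,i=2, bit0=1)
  bits 00000011 = 3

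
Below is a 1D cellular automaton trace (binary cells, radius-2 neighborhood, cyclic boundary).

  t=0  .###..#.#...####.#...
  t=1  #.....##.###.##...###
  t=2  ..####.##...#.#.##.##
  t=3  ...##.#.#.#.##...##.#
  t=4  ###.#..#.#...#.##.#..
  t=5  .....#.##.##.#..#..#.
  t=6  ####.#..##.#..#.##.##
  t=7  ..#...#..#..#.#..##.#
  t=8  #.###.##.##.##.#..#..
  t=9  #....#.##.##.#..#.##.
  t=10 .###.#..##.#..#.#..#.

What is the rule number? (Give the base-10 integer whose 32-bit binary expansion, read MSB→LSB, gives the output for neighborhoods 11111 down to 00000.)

1208203067

  nb #####: next=.  (t=6,i=0, bit31=0)
  nb ####.: next=#  (t=0,i=14, bit30=1)
  nb ###.#: next=.  (t=0,i=15, bit29=0)
  nb ###..: next=.  (t=0,i=3, bit28=0)
  nb ##.##: next=#  (t=1,i=8, bit27=1)
  nb ##.#.: next=.  (t=0,i=16, bit26=0)
  nb ##..#: next=.  (t=0,i=4, bit25=0)
  nb ##...: next=.  (t=1,i=1, bit24=0)
  nb #.###: next=.  (t=1,i=9, bit23=0)
  nb #.##.: next=.  (t=1,i=13, bit22=0)
  nb #.#.#: next=.  (t=2,i=14, bit21=0)
  nb #.#..: next=.  (t=0,i=8, bit20=0)
  nb #..##: next=.  (t=2,i=1, bit19=0)
  nb #..#.: next=.  (t=0,i=5, bit18=0)
  nb #...#: next=#  (t=0,i=10, bit17=1)
  nb #....: next=#  (t=0,i=19, bit16=1)
  nb .####: next=#  (t=0,i=13, bit15=1)
  nb .###.: next=.  (t=0,i=2, bit14=0)
  nb .##.#: next=#  (t=1,i=7, bit13=1)
  nb .##..: next=#  (t=1,i=14, bit12=1)
  nb .#.##: next=.  (t=2,i=15, bit11=0)
  nb .#.#.: next=#  (t=0,i=7, bit10=1)
  nb .#..#: next=#  (t=4,i=5, bit9=1)
  nb .#...: next=#  (t=0,i=9, bit8=1)
  nb ..###: next=.  (t=0,i=1, bit7=0)
  nb ..##.: next=.  (t=1,i=6, bit6=0)
  nb ..#.#: next=#  (t=0,i=6, bit5=1)
  nb ..#..: next=#  (t=5,i=16, bit4=1)
  nb ...##: next=#  (t=0,i=0, bit3=1)
  nb ...#.: next=.  (t=2,i=11, bit2=0)
  nb ....#: next=#  (t=0,i=20, bit1=1)
  nb .....: next=#  (t=1,i=3, bit0=1)
  bits 01001000000000111011011100111011 = 1208203067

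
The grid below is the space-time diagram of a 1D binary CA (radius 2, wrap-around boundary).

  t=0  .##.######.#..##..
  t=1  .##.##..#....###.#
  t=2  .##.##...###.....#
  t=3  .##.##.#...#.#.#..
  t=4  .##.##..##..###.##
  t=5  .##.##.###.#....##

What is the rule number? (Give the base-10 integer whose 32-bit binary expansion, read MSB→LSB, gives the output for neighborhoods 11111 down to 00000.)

1357624642

  nb #####: next=.  (t=0,i=6, bit31=0)
  nb ####.: next=#  (t=0,i=8, bit30=1)
  nb ###.#: next=.  (t=0,i=9, bit29=0)
  nb ###..: next=#  (t=2,i=11, bit28=1)
  nb ##.##: next=.  (t=0,i=3, bit27=0)
  nb ##.#.: next=.  (t=0,i=10, bit26=0)
  nb ##..#: next=.  (t=1,i=6, bit25=0)
  nb ##...: next=.  (t=0,i=16, bit24=0)
  nb #.###: next=#  (t=0,i=4, bit23=1)
  nb #.##.: next=#  (t=1,i=1, bit22=1)
  nb #.#.#: next=#  (t=1,i=17, bit21=1)
  nb #.#..: next=.  (t=0,i=11, bit20=0)
  nb #..##: next=#  (t=0,i=13, bit19=1)
  nb #..#.: next=.  (t=1,i=7, bit18=0)
  nb #...#: next=#  (t=0,i=17, bit17=1)
  nb #....: next=#  (t=1,i=10, bit16=1)
  nb .####: next=#  (t=0,i=5, bit15=1)
  nb .###.: next=.  (t=1,i=14, bit14=0)
  nb .##.#: next=#  (t=0,i=2, bit13=1)
  nb .##..: next=#  (t=0,i=15, bit12=1)
  nb .#.##: next=.  (t=1,i=0, bit11=0)
  nb .#.#.: next=#  (t=3,i=12, bit10=1)
  nb .#..#: next=.  (t=0,i=12, bit9=0)
  nb .#...: next=#  (t=1,i=9, bit8=1)
  nb ..###: next=.  (t=1,i=13, bit7=0)
  nb ..##.: next=#  (t=0,i=1, bit6=1)
  nb ..#.#: next=.  (t=2,i=17, bit5=0)
  nb ..#..: next=.  (t=1,i=8, bit4=0)
  nb ...##: next=.  (t=0,i=0, bit3=0)
  nb ...#.: next=.  (t=2,i=16, bit2=0)
  nb ....#: next=#  (t=1,i=11, bit1=1)
  nb .....: next=.  (t=2,i=14, bit0=0)
  bits 01010000111010111011010101000010 = 1357624642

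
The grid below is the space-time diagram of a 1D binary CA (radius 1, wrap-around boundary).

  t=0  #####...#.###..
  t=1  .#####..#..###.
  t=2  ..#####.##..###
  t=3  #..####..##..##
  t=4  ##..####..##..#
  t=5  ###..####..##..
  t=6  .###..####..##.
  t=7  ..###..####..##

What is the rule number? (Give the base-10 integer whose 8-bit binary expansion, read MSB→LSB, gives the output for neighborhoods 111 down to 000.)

212

  [7] ### => #  t=0,i=1
  [6] ##. => #  t=0,i=4
  [5] #.# => .  t=0,i=9
  [4] #.. => #  t=0,i=5
  [3] .## => .  t=0,i=0
  [2] .#. => #  t=0,i=8
  [1] ..# => .  t=0,i=7
  [0] ... => .  t=0,i=6
  bits 11010100 = 212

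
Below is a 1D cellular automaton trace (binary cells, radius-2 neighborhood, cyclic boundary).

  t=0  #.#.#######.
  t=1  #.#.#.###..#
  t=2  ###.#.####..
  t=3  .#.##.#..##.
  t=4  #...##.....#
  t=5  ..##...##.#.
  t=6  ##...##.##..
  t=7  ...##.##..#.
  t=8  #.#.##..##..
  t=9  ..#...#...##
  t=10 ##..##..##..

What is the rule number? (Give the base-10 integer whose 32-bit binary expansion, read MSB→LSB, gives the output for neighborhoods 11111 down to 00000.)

  nb #####: next=#  (t=0,i=6, bit31=1)
  nb ####.: next=.  (t=0,i=9, bit30=0)
  nb ###.#: next=.  (t=0,i=10, bit29=0)
  nb ###..: next=#  (t=1,i=8, bit28=1)
  nb ##.##: next=#  (t=6,i=7, bit27=1)
  nb ##.#.: next=#  (t=0,i=11, bit26=1)
  nb ##..#: next=#  (t=1,i=9, bit25=1)
  nb ##...: next=.  (t=4,i=1, bit24=0)
  nb #.###: next=#  (t=0,i=4, bit23=1)
  nb #.##.: next=.  (t=3,i=3, bit22=0)
  nb #.#.#: next=#  (t=0,i=0, bit21=1)
  nb #.#..: next=.  (t=3,i=6, bit20=0)
  nb #..##: next=.  (t=1,i=10, bit19=0)
  nb #..#.: next=#  (t=3,i=0, bit18=1)
  nb #...#: next=#  (t=4,i=2, bit17=1)
  nb #....: next=#  (t=4,i=7, bit16=1)
  nb .####: next=.  (t=0,i=5, bit15=0)
  nb .###.: next=#  (t=1,i=7, bit14=1)
  nb .##.#: next=#  (t=1,i=0, bit13=1)
  nb .##..: next=.  (t=3,i=10, bit12=0)
  nb .#.##: next=.  (t=0,i=3, bit11=0)
  nb .#.#.: next=.  (t=0,i=1, bit10=0)
  nb .#..#: next=.  (t=3,i=7, bit9=0)
  nb .#...: next=.  (t=5,i=11, bit8=0)
  nb ..###: next=.  (t=2,i=0, bit7=0)
  nb ..##.: next=.  (t=1,i=11, bit6=0)
  nb ..#.#: next=.  (t=3,i=1, bit5=0)
  nb ..#..: next=.  (t=7,i=10, bit4=0)
  nb ...##: next=#  (t=4,i=3, bit3=1)
  nb ...#.: next=#  (t=9,i=5, bit2=1)
  nb ....#: next=.  (t=4,i=9, bit1=0)
  nb .....: next=#  (t=4,i=8, bit0=1)
  bits 10011110101001110110000000001101 = 2661769229

2661769229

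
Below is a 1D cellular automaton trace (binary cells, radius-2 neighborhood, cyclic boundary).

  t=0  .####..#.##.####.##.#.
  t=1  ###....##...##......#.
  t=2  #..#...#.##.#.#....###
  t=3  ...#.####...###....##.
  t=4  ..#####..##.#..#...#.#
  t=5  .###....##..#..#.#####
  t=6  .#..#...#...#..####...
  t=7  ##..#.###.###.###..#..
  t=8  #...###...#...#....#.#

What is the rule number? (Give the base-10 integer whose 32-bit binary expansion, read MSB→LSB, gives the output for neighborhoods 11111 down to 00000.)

  nb #####: next=.  (t=4,i=4, bit31=0)
  nb ####.: next=.  (t=0,i=3, bit30=0)
  nb ###.#: next=.  (t=0,i=15, bit29=0)
  nb ###..: next=.  (t=0,i=4, bit28=0)
  nb ##.##: next=.  (t=0,i=11, bit27=0)
  nb ##.#.: next=.  (t=0,i=19, bit26=0)
  nb ##..#: next=.  (t=0,i=5, bit25=0)
  nb ##...: next=#  (t=1,i=3, bit24=1)
  nb #.###: next=#  (t=0,i=12, bit23=1)
  nb #.##.: next=.  (t=0,i=9, bit22=0)
  nb #.#.#: next=#  (t=2,i=12, bit21=1)
  nb #.#..: next=#  (t=0,i=20, bit20=1)
  nb #..##: next=#  (t=0,i=0, bit19=1)
  nb #..#.: next=.  (t=0,i=6, bit18=0)
  nb #...#: next=#  (t=1,i=10, bit17=1)
  nb #....: next=.  (t=1,i=4, bit16=0)
  nb .####: next=#  (t=0,i=2, bit15=1)
  nb .###.: next=.  (t=1,i=1, bit14=0)
  nb .##.#: next=.  (t=0,i=10, bit13=0)
  nb .##..: next=.  (t=1,i=8, bit12=0)
  nb .#.##: next=#  (t=0,i=8, bit11=1)
  nb .#.#.: next=#  (t=2,i=13, bit10=1)
  nb .#..#: next=.  (t=0,i=21, bit9=0)
  nb .#...: next=.  (t=2,i=4, bit8=0)
  nb ..###: next=#  (t=0,i=1, bit7=1)
  nb ..##.: next=#  (t=1,i=7, bit6=1)
  nb ..#.#: next=#  (t=0,i=7, bit5=1)
  nb ..#..: next=#  (t=2,i=3, bit4=1)
  nb ...##: next=.  (t=1,i=6, bit3=0)
  nb ...#.: next=#  (t=1,i=19, bit2=1)
  nb ....#: next=.  (t=1,i=5, bit1=0)
  nb .....: next=.  (t=1,i=16, bit0=0)
  bits 00000001101110101000110011110100 = 29002996

29002996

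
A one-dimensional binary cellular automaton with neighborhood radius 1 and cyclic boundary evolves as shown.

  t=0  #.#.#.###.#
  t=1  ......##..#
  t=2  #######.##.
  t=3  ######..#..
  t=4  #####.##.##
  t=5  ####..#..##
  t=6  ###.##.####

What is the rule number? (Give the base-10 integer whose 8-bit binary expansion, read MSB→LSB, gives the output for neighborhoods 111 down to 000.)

155

  ### -> #   bit 7 = 1  t=0,i=7
  ##. -> .   bit 6 = 0  t=0,i=0
  #.# -> .   bit 5 = 0  t=0,i=1
  #.. -> #   bit 4 = 1  t=1,i=0
  .## -> #   bit 3 = 1  t=0,i=6
  .#. -> .   bit 2 = 0  t=0,i=2
  ..# -> #   bit 1 = 1  t=1,i=5
  ... -> #   bit 0 = 1  t=1,i=1
  bits 10011011 = 155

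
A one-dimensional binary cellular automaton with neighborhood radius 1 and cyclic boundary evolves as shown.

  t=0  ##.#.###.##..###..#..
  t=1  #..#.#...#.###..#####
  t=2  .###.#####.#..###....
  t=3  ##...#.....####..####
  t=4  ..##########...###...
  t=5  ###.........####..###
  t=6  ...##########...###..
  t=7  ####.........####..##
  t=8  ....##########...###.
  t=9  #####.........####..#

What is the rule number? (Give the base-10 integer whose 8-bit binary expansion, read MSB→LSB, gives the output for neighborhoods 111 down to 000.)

  ###|.  b7=0 t=0,i=6
  ##.|.  b6=0 t=0,i=1
  #.#|.  b5=0 t=0,i=2
  #..|#  b4=1 t=0,i=11
  .##|#  b3=1 t=0,i=0
  .#.|#  b2=1 t=0,i=3
  ..#|#  b1=1 t=0,i=12
  ...|#  b0=1 t=1,i=7
  bits 00011111 = 31

31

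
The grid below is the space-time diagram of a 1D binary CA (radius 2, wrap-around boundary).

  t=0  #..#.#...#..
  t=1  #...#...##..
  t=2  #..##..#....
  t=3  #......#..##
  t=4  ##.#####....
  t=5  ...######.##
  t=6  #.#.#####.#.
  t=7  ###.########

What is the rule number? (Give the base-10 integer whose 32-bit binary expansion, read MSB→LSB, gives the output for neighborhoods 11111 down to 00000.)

  nb #####: next=#  (t=4,i=5, bit31=1)
  nb ####.: next=#  (t=4,i=6, bit30=1)
  nb ###.#: next=#  (t=5,i=8, bit29=1)
  nb ###..: next=#  (t=3,i=0, bit28=1)
  nb ##.##: next=.  (t=4,i=2, bit27=0)
  nb ##.#.: next=#  (t=6,i=9, bit26=1)
  nb ##..#: next=.  (t=1,i=10, bit25=0)
  nb ##...: next=#  (t=3,i=1, bit24=1)
  nb #.###: next=#  (t=4,i=3, bit23=1)
  nb #.##.: next=#  (t=5,i=10, bit22=1)
  nb #.#.#: next=#  (t=6,i=0, bit21=1)
  nb #.#..: next=.  (t=0,i=5, bit20=0)
  nb #..##: next=.  (t=2,i=2, bit19=0)
  nb #..#.: next=.  (t=0,i=2, bit18=0)
  nb #...#: next=.  (t=0,i=7, bit17=0)
  nb #....: next=.  (t=2,i=9, bit16=0)
  nb .####: next=#  (t=4,i=4, bit15=1)
  nb .###.: next=.  (t=3,i=11, bit14=0)
  nb .##.#: next=.  (t=4,i=1, bit13=0)
  nb .##..: next=.  (t=1,i=9, bit12=0)
  nb .#.##: next=.  (t=6,i=3, bit11=0)
  nb .#.#.: next=#  (t=0,i=4, bit10=1)
  nb .#..#: next=.  (t=0,i=1, bit9=0)
  nb .#...: next=.  (t=0,i=6, bit8=0)
  nb ..###: next=.  (t=3,i=10, bit7=0)
  nb ..##.: next=.  (t=1,i=8, bit6=0)
  nb ..#.#: next=.  (t=0,i=3, bit5=0)
  nb ..#..: next=#  (t=0,i=0, bit4=1)
  nb ...##: next=#  (t=1,i=7, bit3=1)
  nb ...#.: next=#  (t=0,i=8, bit2=1)
  nb ....#: next=#  (t=2,i=10, bit1=1)
  nb .....: next=#  (t=3,i=3, bit0=1)
  bits 11110101111000001000010000011111 = 4125131807

4125131807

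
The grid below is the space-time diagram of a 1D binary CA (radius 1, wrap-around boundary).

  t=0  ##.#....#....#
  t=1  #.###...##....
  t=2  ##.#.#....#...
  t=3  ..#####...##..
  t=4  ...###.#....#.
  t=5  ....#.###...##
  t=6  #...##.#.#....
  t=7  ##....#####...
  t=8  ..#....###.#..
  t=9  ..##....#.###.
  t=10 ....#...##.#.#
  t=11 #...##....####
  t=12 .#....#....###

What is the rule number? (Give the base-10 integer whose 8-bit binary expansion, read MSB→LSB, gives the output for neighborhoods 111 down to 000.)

  ###|#  b7=1 t=0,i=0
  ##.|.  b6=0 t=0,i=1
  #.#|#  b5=1 t=0,i=2
  #..|#  b4=1 t=0,i=4
  .##|.  b3=0 t=0,i=13
  .#.|#  b2=1 t=0,i=3
  ..#|.  b1=0 t=0,i=7
  ...|.  b0=0 t=0,i=5
  bits 10110100 = 180

180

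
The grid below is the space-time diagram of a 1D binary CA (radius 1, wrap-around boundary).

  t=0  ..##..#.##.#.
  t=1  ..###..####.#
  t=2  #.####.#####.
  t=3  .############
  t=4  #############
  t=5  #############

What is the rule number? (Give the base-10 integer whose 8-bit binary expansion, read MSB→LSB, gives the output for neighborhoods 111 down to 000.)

  ###|#  b7=1 t=1,i=3
  ##.|#  b6=1 t=0,i=3
  #.#|#  b5=1 t=0,i=7
  #..|#  b4=1 t=0,i=4
  .##|#  b3=1 t=0,i=2
  .#.|.  b2=0 t=0,i=6
  ..#|.  b1=0 t=0,i=1
  ...|.  b0=0 t=0,i=0
  bits 11111000 = 248

248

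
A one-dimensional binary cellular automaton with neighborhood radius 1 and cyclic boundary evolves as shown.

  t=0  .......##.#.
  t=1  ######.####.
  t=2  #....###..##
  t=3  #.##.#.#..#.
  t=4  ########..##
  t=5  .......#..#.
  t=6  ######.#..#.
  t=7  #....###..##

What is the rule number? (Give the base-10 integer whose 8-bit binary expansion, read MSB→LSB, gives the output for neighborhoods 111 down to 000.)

109

  nb ###: next=.  (t=1,i=1, bit7=0)
  nb ##.: next=#  (t=0,i=8, bit6=1)
  nb #.#: next=#  (t=0,i=9, bit5=1)
  nb #..: next=.  (t=0,i=11, bit4=0)
  nb .##: next=#  (t=0,i=7, bit3=1)
  nb .#.: next=#  (t=0,i=10, bit2=1)
  nb ..#: next=.  (t=0,i=6, bit1=0)
  nb ...: next=#  (t=0,i=0, bit0=1)
  bits 01101101 = 109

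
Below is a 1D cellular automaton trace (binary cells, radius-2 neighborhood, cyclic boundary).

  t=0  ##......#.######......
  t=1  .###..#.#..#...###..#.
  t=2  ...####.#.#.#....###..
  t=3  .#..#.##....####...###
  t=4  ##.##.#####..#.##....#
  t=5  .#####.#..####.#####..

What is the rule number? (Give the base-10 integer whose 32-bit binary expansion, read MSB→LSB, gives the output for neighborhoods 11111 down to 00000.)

  nb #####: next=.  (t=0,i=12, bit31=0)
  nb ####.: next=.  (t=0,i=14, bit30=0)
  nb ###.#: next=#  (t=2,i=6, bit29=1)
  nb ###..: next=#  (t=0,i=15, bit28=1)
  nb ##.##: next=#  (t=4,i=2, bit27=1)
  nb ##.#.: next=#  (t=2,i=7, bit26=1)
  nb ##..#: next=#  (t=1,i=4, bit25=1)
  nb ##...: next=#  (t=0,i=2, bit24=1)
  nb #.###: next=.  (t=0,i=10, bit23=0)
  nb #.##.: next=#  (t=3,i=6, bit22=1)
  nb #.#.#: next=.  (t=2,i=8, bit21=0)
  nb #.#..: next=#  (t=1,i=8, bit20=1)
  nb #..##: next=.  (t=1,i=0, bit19=0)
  nb #..#.: next=#  (t=1,i=5, bit18=1)
  nb #...#: next=.  (t=1,i=13, bit17=0)
  nb #....: next=#  (t=0,i=3, bit16=1)
  nb .####: next=#  (t=0,i=11, bit15=1)
  nb .###.: next=.  (t=1,i=2, bit14=0)
  nb .##.#: next=#  (t=4,i=4, bit13=1)
  nb .##..: next=#  (t=0,i=1, bit12=1)
  nb .#.##: next=.  (t=0,i=9, bit11=0)
  nb .#.#.: next=.  (t=1,i=7, bit10=0)
  nb .#..#: next=.  (t=1,i=9, bit9=0)
  nb .#...: next=#  (t=1,i=12, bit8=1)
  nb ..###: next=.  (t=1,i=1, bit7=0)
  nb ..##.: next=.  (t=0,i=0, bit6=0)
  nb ..#.#: next=#  (t=0,i=8, bit5=1)
  nb ..#..: next=.  (t=1,i=11, bit4=0)
  nb ...##: next=.  (t=0,i=21, bit3=0)
  nb ...#.: next=.  (t=0,i=7, bit2=0)
  nb ....#: next=#  (t=0,i=6, bit1=1)
  nb .....: next=.  (t=0,i=4, bit0=0)
  bits 00111111010101011011000100100010 = 1062580514

1062580514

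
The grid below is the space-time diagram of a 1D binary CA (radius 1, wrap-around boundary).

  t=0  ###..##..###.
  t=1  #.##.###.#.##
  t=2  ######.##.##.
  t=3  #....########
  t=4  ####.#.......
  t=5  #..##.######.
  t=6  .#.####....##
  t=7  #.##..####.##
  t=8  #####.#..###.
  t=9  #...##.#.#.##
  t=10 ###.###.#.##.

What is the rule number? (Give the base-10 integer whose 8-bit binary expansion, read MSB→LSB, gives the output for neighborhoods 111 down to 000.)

121

  [7] ### => .  t=0,i=1
  [6] ##. => #  t=0,i=2
  [5] #.# => #  t=0,i=12
  [4] #.. => #  t=0,i=3
  [3] .## => #  t=0,i=0
  [2] .#. => .  t=1,i=9
  [1] ..# => .  t=0,i=4
  [0] ... => #  t=3,i=2
  bits 01111001 = 121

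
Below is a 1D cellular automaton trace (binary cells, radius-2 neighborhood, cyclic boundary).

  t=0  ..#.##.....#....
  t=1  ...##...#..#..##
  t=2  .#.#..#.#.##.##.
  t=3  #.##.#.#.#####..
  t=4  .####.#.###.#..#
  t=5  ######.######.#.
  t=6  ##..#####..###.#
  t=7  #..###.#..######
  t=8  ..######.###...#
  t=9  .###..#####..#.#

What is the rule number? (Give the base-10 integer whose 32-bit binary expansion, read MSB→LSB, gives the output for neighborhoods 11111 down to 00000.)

  [31] ##### => .  t=3,i=11
  [30] ####. => #  t=3,i=12
  [29] ###.# => #  t=4,i=4
  [28] ###.. => .  t=3,i=13
  [27] ##.## => #  t=2,i=12
  [26] ##.#. => #  t=3,i=4
  [25] ##..# => .  t=2,i=15
  [24] ##... => .  t=0,i=6
  [23] #.### => #  t=3,i=9
  [22] #.##. => #  t=0,i=4
  [21] #.#.# => .  t=2,i=8
  [20] #.#.. => #  t=2,i=3
  [19] #..## => #  t=1,i=13
  [18] #..#. => #  t=1,i=10
  [17] #...# => #  t=1,i=1
  [16] #.... => .  t=0,i=7
  [15] .#### => #  t=3,i=10
  [14] .###. => #  t=4,i=9
  [13] .##.# => #  t=2,i=11
  [12] .##.. => .  t=0,i=5
  [11] .#.## => #  t=0,i=3
  [10] .#.#. => #  t=2,i=2
  [9] .#..# => .  t=1,i=9
  [8] .#... => .  t=0,i=12
  [7] ..### => #  t=6,i=4
  [6] ..##. => #  t=1,i=3
  [5] ..#.# => .  t=0,i=2
  [4] ..#.. => #  t=0,i=11
  [3] ...## => .  t=1,i=2
  [2] ...#. => .  t=0,i=1
  [1] ....# => .  t=0,i=0
  [0] ..... => #  t=0,i=8
  bits 01101100110111101110110011010001 = 1826548945

1826548945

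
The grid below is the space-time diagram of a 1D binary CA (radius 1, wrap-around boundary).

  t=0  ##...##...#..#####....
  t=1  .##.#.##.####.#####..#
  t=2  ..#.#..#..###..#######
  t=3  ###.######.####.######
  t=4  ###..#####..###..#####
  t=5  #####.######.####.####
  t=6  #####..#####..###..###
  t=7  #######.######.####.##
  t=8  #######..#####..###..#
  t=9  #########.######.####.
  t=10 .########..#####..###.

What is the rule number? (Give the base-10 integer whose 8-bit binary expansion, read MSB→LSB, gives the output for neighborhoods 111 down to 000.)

  [7] ### => #  t=0,i=14
  [6] ##. => #  t=0,i=1
  [5] #.# => .  t=1,i=0
  [4] #.. => #  t=0,i=2
  [3] .## => .  t=0,i=0
  [2] .#. => #  t=0,i=10
  [1] ..# => #  t=0,i=4
  [0] ... => .  t=0,i=3
  bits 11010110 = 214

214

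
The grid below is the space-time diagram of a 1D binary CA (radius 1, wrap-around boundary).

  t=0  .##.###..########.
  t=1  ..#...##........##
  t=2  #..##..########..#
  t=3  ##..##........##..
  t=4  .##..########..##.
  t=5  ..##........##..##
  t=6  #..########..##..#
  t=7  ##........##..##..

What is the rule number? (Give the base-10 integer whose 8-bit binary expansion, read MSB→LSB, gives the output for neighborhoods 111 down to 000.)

  nb ###: next=.  (t=0,i=5, bit7=0)
  nb ##.: next=#  (t=0,i=2, bit6=1)
  nb #.#: next=.  (t=0,i=3, bit5=0)
  nb #..: next=#  (t=0,i=7, bit4=1)
  nb .##: next=.  (t=0,i=1, bit3=0)
  nb .#.: next=.  (t=1,i=2, bit2=0)
  nb ..#: next=.  (t=0,i=0, bit1=0)
  nb ...: next=#  (t=1,i=4, bit0=1)
  bits 01010001 = 81

81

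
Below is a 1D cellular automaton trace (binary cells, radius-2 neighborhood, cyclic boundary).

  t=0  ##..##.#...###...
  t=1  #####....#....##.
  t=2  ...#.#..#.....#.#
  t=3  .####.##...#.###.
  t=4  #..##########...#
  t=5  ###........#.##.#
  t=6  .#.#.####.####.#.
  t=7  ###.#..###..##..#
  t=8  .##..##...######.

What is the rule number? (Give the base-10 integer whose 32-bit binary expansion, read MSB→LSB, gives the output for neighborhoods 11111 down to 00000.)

  nb #####: next=.  (t=1,i=2, bit31=0)
  nb ####.: next=#  (t=1,i=3, bit30=1)
  nb ###.#: next=#  (t=3,i=4, bit29=1)
  nb ###..: next=.  (t=0,i=13, bit28=0)
  nb ##.##: next=#  (t=1,i=16, bit27=1)
  nb ##.#.: next=.  (t=0,i=6, bit26=0)
  nb ##..#: next=#  (t=0,i=2, bit25=1)
  nb ##...: next=#  (t=0,i=14, bit24=1)
  nb #.###: next=.  (t=1,i=0, bit23=0)
  nb #.##.: next=#  (t=3,i=6, bit22=1)
  nb #.#.#: next=.  (t=6,i=3, bit21=0)
  nb #.#..: next=.  (t=0,i=7, bit20=0)
  nb #..##: next=#  (t=0,i=3, bit19=1)
  nb #..#.: next=#  (t=2,i=7, bit18=1)
  nb #...#: next=#  (t=0,i=9, bit17=1)
  nb #....: next=.  (t=1,i=6, bit16=0)
  nb .####: next=.  (t=1,i=1, bit15=0)
  nb .###.: next=.  (t=0,i=12, bit14=0)
  nb .##.#: next=.  (t=0,i=5, bit13=0)
  nb .##..: next=#  (t=0,i=1, bit12=1)
  nb .#.##: next=#  (t=3,i=12, bit11=1)
  nb .#.#.: next=#  (t=2,i=4, bit10=1)
  nb .#..#: next=#  (t=2,i=6, bit9=1)
  nb .#...: next=.  (t=0,i=8, bit8=0)
  nb ..###: next=.  (t=0,i=11, bit7=0)
  nb ..##.: next=#  (t=0,i=0, bit6=1)
  nb ..#.#: next=#  (t=2,i=3, bit5=1)
  nb ..#..: next=.  (t=1,i=9, bit4=0)
  nb ...##: next=.  (t=0,i=10, bit3=0)
  nb ...#.: next=#  (t=1,i=8, bit2=1)
  nb ....#: next=.  (t=1,i=7, bit1=0)
  nb .....: next=#  (t=2,i=11, bit0=1)
  bits 01101011010011100001111001100101 = 1800281701

1800281701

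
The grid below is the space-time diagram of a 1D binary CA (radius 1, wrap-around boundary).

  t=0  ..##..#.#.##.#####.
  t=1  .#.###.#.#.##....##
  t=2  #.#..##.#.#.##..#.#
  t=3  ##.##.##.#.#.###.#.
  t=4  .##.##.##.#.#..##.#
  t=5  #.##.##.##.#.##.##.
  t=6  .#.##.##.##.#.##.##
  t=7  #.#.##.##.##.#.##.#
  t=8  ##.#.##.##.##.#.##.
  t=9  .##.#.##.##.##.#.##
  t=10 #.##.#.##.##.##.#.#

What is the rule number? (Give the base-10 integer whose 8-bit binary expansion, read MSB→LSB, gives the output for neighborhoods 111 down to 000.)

  ###|.  b7=0 t=0,i=14
  ##.|#  b6=1 t=0,i=3
  #.#|#  b5=1 t=0,i=7
  #..|#  b4=1 t=0,i=4
  .##|.  b3=0 t=0,i=2
  .#.|.  b2=0 t=0,i=6
  ..#|#  b1=1 t=0,i=1
  ...|.  b0=0 t=0,i=0
  bits 01110010 = 114

114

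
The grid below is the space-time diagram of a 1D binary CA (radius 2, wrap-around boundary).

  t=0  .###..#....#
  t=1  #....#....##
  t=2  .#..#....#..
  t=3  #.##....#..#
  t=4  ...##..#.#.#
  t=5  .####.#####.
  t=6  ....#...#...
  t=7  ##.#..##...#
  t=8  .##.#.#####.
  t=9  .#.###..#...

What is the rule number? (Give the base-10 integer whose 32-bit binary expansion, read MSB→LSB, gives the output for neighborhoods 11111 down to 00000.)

2770738797

  #####|#  b31=1 t=5,i=8
  ####.|.  b30=0 t=5,i=3
  ###.#|#  b29=1 t=5,i=4
  ###..|.  b28=0 t=0,i=3
  ##.##|.  b27=0 t=3,i=1
  ##.#.|#  b26=1 t=7,i=2
  ##..#|.  b25=0 t=0,i=4
  ##...|#  b24=1 t=1,i=1
  #.###|.  b23=0 t=0,i=1
  #.##.|.  b22=0 t=3,i=2
  #.#.#|#  b21=1 t=4,i=9
  #.#..|.  b20=0 t=4,i=11
  #..##|.  b19=0 t=3,i=10
  #..#.|#  b18=1 t=0,i=5
  #...#|#  b17=1 t=2,i=11
  #....|.  b16=0 t=0,i=8
  .####|.  b15=0 t=5,i=2
  .###.|.  b14=0 t=0,i=2
  .##.#|.  b13=0 t=3,i=0
  .##..|#  b12=1 t=3,i=3
  .#.##|#  b11=1 t=0,i=0
  .#.#.|#  b10=1 t=4,i=8
  .#..#|#  b9=1 t=2,i=2
  .#...|.  b8=0 t=0,i=7
  ..###|.  b7=0 t=1,i=10
  ..##.|#  b6=1 t=3,i=11
  ..#.#|#  b5=1 t=0,i=11
  ..#..|.  b4=0 t=0,i=6
  ...##|#  b3=1 t=1,i=9
  ...#.|#  b2=1 t=0,i=10
  ....#|.  b1=0 t=0,i=9
  .....|#  b0=1 t=6,i=0
  bits 10100101001001100001111001101101 = 2770738797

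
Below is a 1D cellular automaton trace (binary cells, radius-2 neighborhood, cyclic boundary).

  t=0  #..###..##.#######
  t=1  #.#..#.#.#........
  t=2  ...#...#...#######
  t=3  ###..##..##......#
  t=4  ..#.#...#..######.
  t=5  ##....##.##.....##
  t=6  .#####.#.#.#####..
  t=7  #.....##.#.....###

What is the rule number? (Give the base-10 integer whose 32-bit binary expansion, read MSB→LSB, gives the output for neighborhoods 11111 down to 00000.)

  nb #####: next=.  (t=0,i=13, bit31=0)
  nb ####.: next=.  (t=0,i=17, bit30=0)
  nb ###.#: next=.  (t=6,i=5, bit29=0)
  nb ###..: next=#  (t=0,i=0, bit28=1)
  nb ##.##: next=.  (t=0,i=10, bit27=0)
  nb ##.#.: next=#  (t=6,i=6, bit26=1)
  nb ##..#: next=.  (t=0,i=1, bit25=0)
  nb ##...: next=#  (t=2,i=0, bit24=1)
  nb #.###: next=.  (t=0,i=11, bit23=0)
  nb #.##.: next=#  (t=5,i=9, bit22=1)
  nb #.#.#: next=#  (t=1,i=7, bit21=1)
  nb #.#..: next=.  (t=1,i=2, bit20=0)
  nb #..##: next=#  (t=0,i=2, bit19=1)
  nb #..#.: next=.  (t=1,i=4, bit18=0)
  nb #...#: next=#  (t=2,i=1, bit17=1)
  nb #....: next=#  (t=1,i=11, bit16=1)
  nb .####: next=.  (t=0,i=12, bit15=0)
  nb .###.: next=.  (t=0,i=4, bit14=0)
  nb .##.#: next=#  (t=0,i=9, bit13=1)
  nb .##..: next=.  (t=3,i=6, bit12=0)
  nb .#.##: next=.  (t=6,i=10, bit11=0)
  nb .#.#.: next=.  (t=1,i=1, bit10=0)
  nb .#..#: next=#  (t=1,i=3, bit9=1)
  nb .#...: next=.  (t=1,i=10, bit8=0)
  nb ..###: next=.  (t=0,i=3, bit7=0)
  nb ..##.: next=.  (t=0,i=8, bit6=0)
  nb ..#.#: next=.  (t=1,i=0, bit5=0)
  nb ..#..: next=.  (t=2,i=3, bit4=0)
  nb ...##: next=#  (t=2,i=10, bit3=1)
  nb ...#.: next=#  (t=1,i=17, bit2=1)
  nb ....#: next=#  (t=1,i=16, bit1=1)
  nb .....: next=#  (t=1,i=12, bit0=1)
  bits 00010101011010110010001000001111 = 359342607

359342607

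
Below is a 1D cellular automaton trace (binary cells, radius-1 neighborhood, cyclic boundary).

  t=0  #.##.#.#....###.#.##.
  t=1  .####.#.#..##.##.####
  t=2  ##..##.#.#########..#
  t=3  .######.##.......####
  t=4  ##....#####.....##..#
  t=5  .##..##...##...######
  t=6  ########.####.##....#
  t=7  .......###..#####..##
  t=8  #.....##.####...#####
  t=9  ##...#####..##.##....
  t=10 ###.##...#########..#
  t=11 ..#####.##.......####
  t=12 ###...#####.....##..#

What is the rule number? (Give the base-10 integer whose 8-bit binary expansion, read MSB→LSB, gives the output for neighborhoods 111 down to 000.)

122

  nb ###: next=.  (t=0,i=13, bit7=0)
  nb ##.: next=#  (t=0,i=3, bit6=1)
  nb #.#: next=#  (t=0,i=1, bit5=1)
  nb #..: next=#  (t=0,i=8, bit4=1)
  nb .##: next=#  (t=0,i=2, bit3=1)
  nb .#.: next=.  (t=0,i=0, bit2=0)
  nb ..#: next=#  (t=0,i=11, bit1=1)
  nb ...: next=.  (t=0,i=9, bit0=0)
  bits 01111010 = 122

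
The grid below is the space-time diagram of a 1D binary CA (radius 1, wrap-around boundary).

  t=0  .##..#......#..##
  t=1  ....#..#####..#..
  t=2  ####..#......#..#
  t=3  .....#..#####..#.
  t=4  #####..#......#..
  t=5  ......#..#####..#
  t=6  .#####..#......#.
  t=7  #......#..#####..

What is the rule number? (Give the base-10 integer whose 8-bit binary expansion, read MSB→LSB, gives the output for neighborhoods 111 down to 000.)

3

  ###|.  b7=0 t=1,i=8
  ##.|.  b6=0 t=0,i=2
  #.#|.  b5=0 t=0,i=0
  #..|.  b4=0 t=0,i=3
  .##|.  b3=0 t=0,i=1
  .#.|.  b2=0 t=0,i=5
  ..#|#  b1=1 t=0,i=4
  ...|#  b0=1 t=0,i=7
  bits 00000011 = 3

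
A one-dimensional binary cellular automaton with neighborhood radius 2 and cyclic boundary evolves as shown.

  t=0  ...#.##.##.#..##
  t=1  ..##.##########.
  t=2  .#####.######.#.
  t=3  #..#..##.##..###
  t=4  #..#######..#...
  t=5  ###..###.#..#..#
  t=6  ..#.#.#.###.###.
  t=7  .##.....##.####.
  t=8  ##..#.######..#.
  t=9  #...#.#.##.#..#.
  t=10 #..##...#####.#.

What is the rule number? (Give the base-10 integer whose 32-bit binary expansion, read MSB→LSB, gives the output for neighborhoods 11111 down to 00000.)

2631492222

  [31] ##### => #  t=1,i=7
  [30] ####. => .  t=1,i=13
  [29] ###.# => .  t=2,i=5
  [28] ###.. => #  t=1,i=14
  [27] ##.## => #  t=0,i=7
  [26] ##.#. => #  t=0,i=10
  [25] ##..# => .  t=3,i=1
  [24] ##... => .  t=0,i=0
  [23] #.### => #  t=1,i=5
  [22] #.##. => #  t=0,i=5
  [21] #.#.# => .  t=6,i=4
  [20] #.#.. => #  t=0,i=11
  [19] #..## => #  t=0,i=13
  [18] #..#. => .  t=3,i=2
  [17] #...# => .  t=0,i=1
  [16] #.... => #  t=7,i=4
  [15] .#### => .  t=1,i=6
  [14] .###. => #  t=5,i=6
  [13] .##.# => #  t=0,i=6
  [12] .##.. => .  t=0,i=15
  [11] .#.## => .  t=0,i=4
  [10] .#.#. => .  t=6,i=3
  [9] .#..# => #  t=0,i=12
  [8] .#... => .  t=4,i=13
  [7] ..### => .  t=2,i=1
  [6] ..##. => #  t=0,i=14
  [5] ..#.# => #  t=0,i=3
  [4] ..#.. => #  t=3,i=3
  [3] ...## => #  t=1,i=1
  [2] ...#. => #  t=0,i=2
  [1] ....# => #  t=7,i=6
  [0] ..... => .  t=7,i=5
  bits 10011100110110010110001001111110 = 2631492222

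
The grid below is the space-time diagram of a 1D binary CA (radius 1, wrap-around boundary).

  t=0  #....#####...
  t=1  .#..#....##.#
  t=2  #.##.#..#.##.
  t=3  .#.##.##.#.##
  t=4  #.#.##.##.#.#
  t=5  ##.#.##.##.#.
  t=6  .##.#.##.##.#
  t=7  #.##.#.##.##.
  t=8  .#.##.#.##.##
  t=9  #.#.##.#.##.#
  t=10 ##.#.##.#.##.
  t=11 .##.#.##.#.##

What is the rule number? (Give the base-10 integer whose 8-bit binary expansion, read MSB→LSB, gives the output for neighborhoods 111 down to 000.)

114

  ###|.  b7=0 t=0,i=6
  ##.|#  b6=1 t=0,i=9
  #.#|#  b5=1 t=1,i=0
  #..|#  b4=1 t=0,i=1
  .##|.  b3=0 t=0,i=5
  .#.|.  b2=0 t=0,i=0
  ..#|#  b1=1 t=0,i=4
  ...|.  b0=0 t=0,i=2
  bits 01110010 = 114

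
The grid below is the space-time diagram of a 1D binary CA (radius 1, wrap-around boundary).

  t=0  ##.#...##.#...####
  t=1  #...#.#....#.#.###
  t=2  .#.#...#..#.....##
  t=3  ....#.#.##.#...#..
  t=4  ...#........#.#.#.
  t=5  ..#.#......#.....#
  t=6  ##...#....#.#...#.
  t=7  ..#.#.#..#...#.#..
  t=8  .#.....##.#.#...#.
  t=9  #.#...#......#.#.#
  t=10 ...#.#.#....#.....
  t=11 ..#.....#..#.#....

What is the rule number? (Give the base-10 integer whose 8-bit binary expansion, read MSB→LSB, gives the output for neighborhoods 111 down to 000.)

146

  [7] ### => #  t=0,i=0
  [6] ##. => .  t=0,i=1
  [5] #.# => .  t=0,i=2
  [4] #.. => #  t=0,i=4
  [3] .## => .  t=0,i=7
  [2] .#. => .  t=0,i=3
  [1] ..# => #  t=0,i=6
  [0] ... => .  t=0,i=5
  bits 10010010 = 146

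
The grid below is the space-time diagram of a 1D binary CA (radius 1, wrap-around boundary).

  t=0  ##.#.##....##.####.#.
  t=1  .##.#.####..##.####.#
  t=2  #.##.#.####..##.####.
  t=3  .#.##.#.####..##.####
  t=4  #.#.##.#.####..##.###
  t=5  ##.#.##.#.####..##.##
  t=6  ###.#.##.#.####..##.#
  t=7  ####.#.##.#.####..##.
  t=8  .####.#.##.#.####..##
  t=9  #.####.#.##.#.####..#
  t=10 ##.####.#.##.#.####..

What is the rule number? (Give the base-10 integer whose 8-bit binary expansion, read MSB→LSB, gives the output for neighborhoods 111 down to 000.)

241

  [7] ### => #  t=0,i=15
  [6] ##. => #  t=0,i=1
  [5] #.# => #  t=0,i=2
  [4] #.. => #  t=0,i=7
  [3] .## => .  t=0,i=0
  [2] .#. => .  t=0,i=3
  [1] ..# => .  t=0,i=10
  [0] ... => #  t=0,i=8
  bits 11110001 = 241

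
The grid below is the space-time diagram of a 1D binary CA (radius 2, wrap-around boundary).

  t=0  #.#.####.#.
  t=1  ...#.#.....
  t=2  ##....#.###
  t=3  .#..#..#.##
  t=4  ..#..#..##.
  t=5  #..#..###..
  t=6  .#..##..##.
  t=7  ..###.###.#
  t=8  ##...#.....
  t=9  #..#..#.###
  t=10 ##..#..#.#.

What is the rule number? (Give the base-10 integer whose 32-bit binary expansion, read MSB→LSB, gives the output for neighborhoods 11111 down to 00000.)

  #####|#  b31=1 t=2,i=10
  ####.|.  b30=0 t=0,i=6
  ###.#|.  b29=0 t=0,i=7
  ###..|#  b28=1 t=2,i=1
  ##.##|#  b27=1 t=7,i=5
  ##.#.|.  b26=0 t=0,i=8
  ##..#|#  b25=1 t=5,i=9
  ##...|.  b24=0 t=2,i=2
  #.###|.  b23=0 t=0,i=4
  #.##.|#  b22=1 t=3,i=9
  #.#.#|.  b21=0 t=0,i=0
  #.#..|.  b20=0 t=1,i=5
  #..##|#  b19=1 t=4,i=7
  #..#.|.  b18=0 t=3,i=3
  #...#|#  b17=1 t=4,i=0
  #....|.  b16=0 t=1,i=7
  .####|#  b15=1 t=0,i=5
  .###.|.  b14=0 t=5,i=7
  .##.#|.  b13=0 t=3,i=10
  .##..|.  b12=0 t=4,i=9
  .#.##|#  b11=1 t=0,i=3
  .#.#.|.  b10=0 t=0,i=1
  .#..#|#  b9=1 t=3,i=2
  .#...|#  b8=1 t=1,i=6
  ..###|.  b7=0 t=5,i=6
  ..##.|#  b6=1 t=4,i=8
  ..#.#|.  b5=0 t=1,i=3
  ..#..|.  b4=0 t=3,i=4
  ...##|#  b3=1 t=8,i=10
  ...#.|.  b2=0 t=1,i=2
  ....#|#  b1=1 t=1,i=1
  .....|#  b0=1 t=1,i=0
  bits 10011010010010101000101101001011 = 2588576587

2588576587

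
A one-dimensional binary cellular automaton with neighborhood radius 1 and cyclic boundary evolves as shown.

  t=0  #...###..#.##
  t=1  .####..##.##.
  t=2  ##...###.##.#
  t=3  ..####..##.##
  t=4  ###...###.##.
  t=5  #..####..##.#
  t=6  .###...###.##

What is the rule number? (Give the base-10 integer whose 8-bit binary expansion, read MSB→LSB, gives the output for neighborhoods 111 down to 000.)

  nb ###: next=.  (t=0,i=5, bit7=0)
  nb ##.: next=.  (t=0,i=0, bit6=0)
  nb #.#: next=#  (t=0,i=10, bit5=1)
  nb #..: next=#  (t=0,i=1, bit4=1)
  nb .##: next=#  (t=0,i=4, bit3=1)
  nb .#.: next=.  (t=0,i=9, bit2=0)
  nb ..#: next=#  (t=0,i=3, bit1=1)
  nb ...: next=#  (t=0,i=2, bit0=1)
  bits 00111011 = 59

59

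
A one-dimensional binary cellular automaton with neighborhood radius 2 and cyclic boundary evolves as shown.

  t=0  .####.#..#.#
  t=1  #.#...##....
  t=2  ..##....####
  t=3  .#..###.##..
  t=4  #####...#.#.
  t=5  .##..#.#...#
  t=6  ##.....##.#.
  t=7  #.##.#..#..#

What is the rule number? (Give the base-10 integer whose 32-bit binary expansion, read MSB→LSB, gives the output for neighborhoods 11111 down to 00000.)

  ##### -> #   bit 31 = 1  t=4,i=2
  ####. -> .   bit 30 = 0  t=0,i=3
  ###.# -> .   bit 29 = 0  t=0,i=4
  ###.. -> .   bit 28 = 0  t=2,i=11
  ##.## -> .   bit 27 = 0  t=3,i=7
  ##.#. -> .   bit 26 = 0  t=0,i=5
  ##..# -> .   bit 25 = 0  t=2,i=0
  ##... -> #   bit 24 = 1  t=1,i=8
  #.### -> .   bit 23 = 0  t=0,i=1
  #.##. -> #   bit 22 = 1  t=3,i=8
  #.#.# -> .   bit 21 = 0  t=0,i=11
  #.#.. -> #   bit 20 = 1  t=0,i=6
  #..## -> #   bit 19 = 1  t=2,i=1
  #..#. -> .   bit 18 = 0  t=0,i=8
  #...# -> .   bit 17 = 0  t=1,i=4
  #.... -> #   bit 16 = 1  t=1,i=9
  .#### -> #   bit 15 = 1  t=0,i=2
  .###. -> .   bit 14 = 0  t=3,i=5
  .##.# -> #   bit 13 = 1  t=6,i=8
  .##.. -> .   bit 12 = 0  t=1,i=7
  .#.## -> #   bit 11 = 1  t=0,i=0
  .#.#. -> .   bit 10 = 0  t=0,i=10
  .#..# -> #   bit 9 = 1  t=0,i=7
  .#... -> #   bit 8 = 1  t=1,i=3
  ..### -> #   bit 7 = 1  t=2,i=8
  ..##. -> .   bit 6 = 0  t=1,i=6
  ..#.# -> .   bit 5 = 0  t=0,i=9
  ..#.. -> #   bit 4 = 1  t=3,i=1
  ...## -> .   bit 3 = 0  t=1,i=5
  ...#. -> #   bit 2 = 1  t=1,i=11
  ....# -> #   bit 1 = 1  t=1,i=10
  ..... -> .   bit 0 = 0  t=6,i=4
  bits 10000001010110011010101110010110 = 2170137494

2170137494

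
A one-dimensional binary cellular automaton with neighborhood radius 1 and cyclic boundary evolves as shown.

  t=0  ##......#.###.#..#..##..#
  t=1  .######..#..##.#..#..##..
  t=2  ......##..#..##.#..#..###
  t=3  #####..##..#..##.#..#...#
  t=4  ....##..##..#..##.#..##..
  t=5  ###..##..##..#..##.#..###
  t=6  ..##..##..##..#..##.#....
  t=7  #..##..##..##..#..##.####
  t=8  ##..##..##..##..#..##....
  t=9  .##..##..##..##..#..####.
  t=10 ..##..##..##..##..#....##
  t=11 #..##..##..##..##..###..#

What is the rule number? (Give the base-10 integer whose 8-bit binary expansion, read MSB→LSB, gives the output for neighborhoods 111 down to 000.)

113

  ### -> .   bit 7 = 0  t=0,i=0
  ##. -> #   bit 6 = 1  t=0,i=1
  #.# -> #   bit 5 = 1  t=0,i=9
  #.. -> #   bit 4 = 1  t=0,i=2
  .## -> .   bit 3 = 0  t=0,i=10
  .#. -> .   bit 2 = 0  t=0,i=8
  ..# -> .   bit 1 = 0  t=0,i=7
  ... -> #   bit 0 = 1  t=0,i=3
  bits 01110001 = 113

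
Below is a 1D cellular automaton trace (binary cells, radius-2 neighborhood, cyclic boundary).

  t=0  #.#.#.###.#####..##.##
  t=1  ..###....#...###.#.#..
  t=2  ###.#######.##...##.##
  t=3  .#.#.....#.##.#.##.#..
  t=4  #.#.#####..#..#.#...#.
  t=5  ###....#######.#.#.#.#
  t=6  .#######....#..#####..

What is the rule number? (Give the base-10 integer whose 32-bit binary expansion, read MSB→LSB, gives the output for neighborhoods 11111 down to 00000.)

  #####|.  b31=0 t=0,i=12
  ####.|#  b30=1 t=0,i=13
  ###.#|.  b29=0 t=0,i=0
  ###..|#  b28=1 t=0,i=14
  ##.##|#  b27=1 t=0,i=9
  ##.#.|.  b26=0 t=0,i=1
  ##..#|#  b25=1 t=0,i=15
  ##...|#  b24=1 t=1,i=5
  #.###|.  b23=0 t=0,i=6
  #.##.|#  b22=1 t=2,i=12
  #.#.#|#  b21=1 t=0,i=2
  #.#..|.  b20=0 t=1,i=19
  #..##|.  b19=0 t=0,i=16
  #..#.|#  b18=1 t=4,i=10
  #...#|.  b17=0 t=1,i=11
  #....|#  b16=1 t=1,i=6
  .####|.  b15=0 t=0,i=11
  .###.|.  b14=0 t=0,i=7
  .##.#|.  b13=0 t=0,i=18
  .##..|.  b12=0 t=2,i=13
  .#.##|.  b11=0 t=0,i=5
  .#.#.|#  b10=1 t=0,i=3
  .#..#|#  b9=1 t=4,i=12
  .#...|#  b8=1 t=1,i=10
  ..###|#  b7=1 t=1,i=2
  ..##.|#  b6=1 t=0,i=17
  ..#.#|.  b5=0 t=3,i=1
  ..#..|#  b4=1 t=1,i=9
  ...##|#  b3=1 t=1,i=1
  ...#.|#  b2=1 t=1,i=8
  ....#|#  b1=1 t=1,i=0
  .....|#  b0=1 t=3,i=6
  bits 01011011011001010000011111011111 = 1533347807

1533347807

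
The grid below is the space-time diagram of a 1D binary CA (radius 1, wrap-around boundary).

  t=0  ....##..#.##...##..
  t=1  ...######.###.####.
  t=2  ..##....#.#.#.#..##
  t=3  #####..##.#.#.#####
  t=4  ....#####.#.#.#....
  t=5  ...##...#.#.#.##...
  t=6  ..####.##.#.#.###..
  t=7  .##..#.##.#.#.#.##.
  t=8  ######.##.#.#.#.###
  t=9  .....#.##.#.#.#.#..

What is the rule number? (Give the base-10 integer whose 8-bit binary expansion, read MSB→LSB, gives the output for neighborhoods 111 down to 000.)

  ### -> .   bit 7 = 0  t=1,i=4
  ##. -> #   bit 6 = 1  t=0,i=5
  #.# -> .   bit 5 = 0  t=0,i=9
  #.. -> #   bit 4 = 1  t=0,i=6
  .## -> #   bit 3 = 1  t=0,i=4
  .#. -> #   bit 2 = 1  t=0,i=8
  ..# -> #   bit 1 = 1  t=0,i=3
  ... -> .   bit 0 = 0  t=0,i=0
  bits 01011110 = 94

94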